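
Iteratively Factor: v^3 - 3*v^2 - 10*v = (v + 2)*(v^2 - 5*v) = (v - 5)*(v + 2)*(v)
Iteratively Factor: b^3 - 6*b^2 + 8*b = (b - 2)*(b^2 - 4*b) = (b - 4)*(b - 2)*(b)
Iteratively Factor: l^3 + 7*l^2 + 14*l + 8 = (l + 4)*(l^2 + 3*l + 2) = (l + 1)*(l + 4)*(l + 2)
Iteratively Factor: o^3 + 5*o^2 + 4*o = (o)*(o^2 + 5*o + 4) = o*(o + 4)*(o + 1)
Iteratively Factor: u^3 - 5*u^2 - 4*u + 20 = (u - 5)*(u^2 - 4) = (u - 5)*(u + 2)*(u - 2)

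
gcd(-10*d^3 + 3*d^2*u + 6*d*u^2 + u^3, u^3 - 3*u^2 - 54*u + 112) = 1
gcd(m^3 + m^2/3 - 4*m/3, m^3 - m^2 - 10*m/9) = m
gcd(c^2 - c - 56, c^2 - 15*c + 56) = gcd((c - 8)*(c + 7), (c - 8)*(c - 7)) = c - 8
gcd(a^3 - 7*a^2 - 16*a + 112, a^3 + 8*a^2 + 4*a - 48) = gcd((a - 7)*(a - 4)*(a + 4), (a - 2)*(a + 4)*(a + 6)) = a + 4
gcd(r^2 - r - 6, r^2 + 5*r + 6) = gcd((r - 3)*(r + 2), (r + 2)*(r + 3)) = r + 2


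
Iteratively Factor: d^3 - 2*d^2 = (d)*(d^2 - 2*d) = d^2*(d - 2)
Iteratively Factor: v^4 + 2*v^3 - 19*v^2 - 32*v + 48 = (v + 4)*(v^3 - 2*v^2 - 11*v + 12) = (v - 4)*(v + 4)*(v^2 + 2*v - 3) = (v - 4)*(v - 1)*(v + 4)*(v + 3)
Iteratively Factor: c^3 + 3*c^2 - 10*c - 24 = (c + 4)*(c^2 - c - 6) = (c - 3)*(c + 4)*(c + 2)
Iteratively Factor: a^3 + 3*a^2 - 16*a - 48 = (a - 4)*(a^2 + 7*a + 12) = (a - 4)*(a + 4)*(a + 3)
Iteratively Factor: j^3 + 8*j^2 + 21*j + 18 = (j + 3)*(j^2 + 5*j + 6) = (j + 3)^2*(j + 2)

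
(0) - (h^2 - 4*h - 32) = -h^2 + 4*h + 32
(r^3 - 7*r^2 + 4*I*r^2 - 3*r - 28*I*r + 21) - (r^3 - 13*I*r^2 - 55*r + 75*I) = -7*r^2 + 17*I*r^2 + 52*r - 28*I*r + 21 - 75*I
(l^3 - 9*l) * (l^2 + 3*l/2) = l^5 + 3*l^4/2 - 9*l^3 - 27*l^2/2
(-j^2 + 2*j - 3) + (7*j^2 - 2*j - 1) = 6*j^2 - 4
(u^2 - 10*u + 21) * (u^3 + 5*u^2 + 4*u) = u^5 - 5*u^4 - 25*u^3 + 65*u^2 + 84*u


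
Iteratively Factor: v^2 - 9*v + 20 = (v - 5)*(v - 4)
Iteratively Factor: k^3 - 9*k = (k)*(k^2 - 9) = k*(k + 3)*(k - 3)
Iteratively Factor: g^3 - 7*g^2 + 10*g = (g - 2)*(g^2 - 5*g) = (g - 5)*(g - 2)*(g)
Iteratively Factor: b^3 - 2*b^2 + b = (b - 1)*(b^2 - b) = b*(b - 1)*(b - 1)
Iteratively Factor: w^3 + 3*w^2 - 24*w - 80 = (w + 4)*(w^2 - w - 20) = (w - 5)*(w + 4)*(w + 4)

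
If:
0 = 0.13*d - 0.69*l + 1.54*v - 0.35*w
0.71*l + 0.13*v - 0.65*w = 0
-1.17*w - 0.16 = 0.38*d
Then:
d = -3.07894736842105*w - 0.421052631578947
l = 0.763642793908955*w - 0.00601452918069834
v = 0.829335510189556*w + 0.0328485824484294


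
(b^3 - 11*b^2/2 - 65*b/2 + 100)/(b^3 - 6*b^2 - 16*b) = (2*b^2 + 5*b - 25)/(2*b*(b + 2))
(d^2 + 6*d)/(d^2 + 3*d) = (d + 6)/(d + 3)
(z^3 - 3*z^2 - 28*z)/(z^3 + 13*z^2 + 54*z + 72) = z*(z - 7)/(z^2 + 9*z + 18)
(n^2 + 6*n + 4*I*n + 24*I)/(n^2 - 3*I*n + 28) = (n + 6)/(n - 7*I)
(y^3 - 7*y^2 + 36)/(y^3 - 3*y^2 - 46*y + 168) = (y^2 - y - 6)/(y^2 + 3*y - 28)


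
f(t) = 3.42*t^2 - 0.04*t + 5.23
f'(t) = 6.84*t - 0.04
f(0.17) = 5.32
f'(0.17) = 1.12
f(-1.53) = 13.30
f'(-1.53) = -10.51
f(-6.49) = 149.54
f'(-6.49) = -44.43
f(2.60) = 28.25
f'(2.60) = 17.74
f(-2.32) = 23.73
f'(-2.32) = -15.91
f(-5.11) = 94.74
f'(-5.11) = -34.99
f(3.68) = 51.40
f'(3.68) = 25.13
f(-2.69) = 30.09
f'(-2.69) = -18.44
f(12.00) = 497.23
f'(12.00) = 82.04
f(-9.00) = 282.61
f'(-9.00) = -61.60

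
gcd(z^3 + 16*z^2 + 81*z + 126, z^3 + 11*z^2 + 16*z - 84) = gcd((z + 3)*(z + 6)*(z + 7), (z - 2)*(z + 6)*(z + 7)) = z^2 + 13*z + 42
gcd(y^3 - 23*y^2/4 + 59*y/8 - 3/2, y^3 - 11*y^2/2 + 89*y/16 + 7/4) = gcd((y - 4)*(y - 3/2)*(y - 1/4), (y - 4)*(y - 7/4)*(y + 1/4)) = y - 4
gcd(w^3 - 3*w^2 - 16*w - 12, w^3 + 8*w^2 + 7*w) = w + 1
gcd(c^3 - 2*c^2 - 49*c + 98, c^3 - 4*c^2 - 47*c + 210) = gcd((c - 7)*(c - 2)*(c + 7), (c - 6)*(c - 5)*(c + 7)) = c + 7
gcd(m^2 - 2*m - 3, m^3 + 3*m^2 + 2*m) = m + 1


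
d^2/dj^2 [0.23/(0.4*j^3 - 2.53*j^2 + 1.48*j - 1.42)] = ((1.1638 - 0.552*j)*(0.4*j^3 - 2.53*j^2 + 1.48*j - 1.42) + 0.23*(1.2*j^2 - 5.06*j + 1.48)*(2.4*j^2 - 10.12*j + 2.96))/(0.4*j^3 - 2.53*j^2 + 1.48*j - 1.42)^3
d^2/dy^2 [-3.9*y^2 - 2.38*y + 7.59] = -7.80000000000000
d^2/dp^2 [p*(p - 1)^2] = 6*p - 4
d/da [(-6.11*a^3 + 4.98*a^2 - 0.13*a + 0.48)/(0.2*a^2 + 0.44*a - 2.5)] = (-1.222*a^4 - 5.3768*a^3 + 48.0422*a^2 - 25.092*a + 0.1138)/(0.04*a^4 + 0.176*a^3 - 0.8064*a^2 - 2.2*a + 6.25)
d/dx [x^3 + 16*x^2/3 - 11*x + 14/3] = 3*x^2 + 32*x/3 - 11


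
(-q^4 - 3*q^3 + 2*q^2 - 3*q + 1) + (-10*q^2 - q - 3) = -q^4 - 3*q^3 - 8*q^2 - 4*q - 2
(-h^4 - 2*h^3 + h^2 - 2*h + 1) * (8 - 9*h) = 9*h^5 + 10*h^4 - 25*h^3 + 26*h^2 - 25*h + 8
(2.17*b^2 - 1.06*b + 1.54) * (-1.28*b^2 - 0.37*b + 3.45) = -2.7776*b^4 + 0.5539*b^3 + 5.9075*b^2 - 4.2268*b + 5.313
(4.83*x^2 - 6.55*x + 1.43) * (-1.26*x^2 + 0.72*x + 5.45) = -6.0858*x^4 + 11.7306*x^3 + 19.8057*x^2 - 34.6679*x + 7.7935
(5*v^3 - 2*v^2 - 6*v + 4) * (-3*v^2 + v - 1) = -15*v^5 + 11*v^4 + 11*v^3 - 16*v^2 + 10*v - 4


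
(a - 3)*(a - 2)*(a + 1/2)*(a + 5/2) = a^4 - 2*a^3 - 31*a^2/4 + 47*a/4 + 15/2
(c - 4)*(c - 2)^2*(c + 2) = c^4 - 6*c^3 + 4*c^2 + 24*c - 32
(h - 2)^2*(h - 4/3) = h^3 - 16*h^2/3 + 28*h/3 - 16/3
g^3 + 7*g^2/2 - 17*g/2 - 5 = (g - 2)*(g + 1/2)*(g + 5)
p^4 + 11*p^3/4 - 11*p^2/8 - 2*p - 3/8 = (p - 1)*(p + 1/4)*(p + 1/2)*(p + 3)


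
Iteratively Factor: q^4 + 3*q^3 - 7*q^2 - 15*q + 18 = (q - 1)*(q^3 + 4*q^2 - 3*q - 18) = (q - 2)*(q - 1)*(q^2 + 6*q + 9) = (q - 2)*(q - 1)*(q + 3)*(q + 3)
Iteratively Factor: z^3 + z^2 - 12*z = (z)*(z^2 + z - 12) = z*(z - 3)*(z + 4)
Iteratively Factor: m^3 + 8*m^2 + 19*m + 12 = (m + 1)*(m^2 + 7*m + 12) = (m + 1)*(m + 4)*(m + 3)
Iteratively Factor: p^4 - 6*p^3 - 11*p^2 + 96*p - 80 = (p - 4)*(p^3 - 2*p^2 - 19*p + 20) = (p - 4)*(p + 4)*(p^2 - 6*p + 5) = (p - 5)*(p - 4)*(p + 4)*(p - 1)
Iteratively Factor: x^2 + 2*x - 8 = (x + 4)*(x - 2)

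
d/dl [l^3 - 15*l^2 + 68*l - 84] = 3*l^2 - 30*l + 68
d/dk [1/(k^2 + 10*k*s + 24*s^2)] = 2*(-k - 5*s)/(k^2 + 10*k*s + 24*s^2)^2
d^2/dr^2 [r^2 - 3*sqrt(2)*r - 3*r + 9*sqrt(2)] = 2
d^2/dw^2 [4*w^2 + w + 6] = 8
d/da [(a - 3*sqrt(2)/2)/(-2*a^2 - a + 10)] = (-2*a^2 - a + (2*a - 3*sqrt(2))*(4*a + 1)/2 + 10)/(2*a^2 + a - 10)^2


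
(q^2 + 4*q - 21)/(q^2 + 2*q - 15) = (q + 7)/(q + 5)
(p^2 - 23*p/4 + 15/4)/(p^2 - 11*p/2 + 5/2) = (4*p - 3)/(2*(2*p - 1))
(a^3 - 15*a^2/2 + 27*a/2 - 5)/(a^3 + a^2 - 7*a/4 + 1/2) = 2*(a^2 - 7*a + 10)/(2*a^2 + 3*a - 2)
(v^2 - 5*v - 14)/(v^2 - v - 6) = (v - 7)/(v - 3)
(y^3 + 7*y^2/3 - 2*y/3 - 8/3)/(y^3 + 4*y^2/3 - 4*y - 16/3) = (y - 1)/(y - 2)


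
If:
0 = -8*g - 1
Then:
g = -1/8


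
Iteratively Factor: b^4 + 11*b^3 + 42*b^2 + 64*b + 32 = (b + 4)*(b^3 + 7*b^2 + 14*b + 8) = (b + 4)^2*(b^2 + 3*b + 2) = (b + 1)*(b + 4)^2*(b + 2)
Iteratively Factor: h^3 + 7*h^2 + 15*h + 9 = (h + 3)*(h^2 + 4*h + 3) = (h + 1)*(h + 3)*(h + 3)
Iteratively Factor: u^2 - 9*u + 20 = (u - 5)*(u - 4)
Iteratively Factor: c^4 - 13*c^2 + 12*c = (c - 1)*(c^3 + c^2 - 12*c) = c*(c - 1)*(c^2 + c - 12) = c*(c - 1)*(c + 4)*(c - 3)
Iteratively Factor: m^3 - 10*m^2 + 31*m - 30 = (m - 3)*(m^2 - 7*m + 10) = (m - 5)*(m - 3)*(m - 2)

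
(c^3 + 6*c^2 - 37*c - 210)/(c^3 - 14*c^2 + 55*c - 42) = (c^2 + 12*c + 35)/(c^2 - 8*c + 7)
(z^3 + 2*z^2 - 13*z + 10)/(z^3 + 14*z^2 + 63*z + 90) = (z^2 - 3*z + 2)/(z^2 + 9*z + 18)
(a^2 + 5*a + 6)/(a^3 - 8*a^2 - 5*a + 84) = (a + 2)/(a^2 - 11*a + 28)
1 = 1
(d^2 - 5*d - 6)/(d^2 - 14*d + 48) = (d + 1)/(d - 8)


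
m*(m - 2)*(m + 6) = m^3 + 4*m^2 - 12*m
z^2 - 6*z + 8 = (z - 4)*(z - 2)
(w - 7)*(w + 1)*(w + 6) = w^3 - 43*w - 42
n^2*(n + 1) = n^3 + n^2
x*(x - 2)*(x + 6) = x^3 + 4*x^2 - 12*x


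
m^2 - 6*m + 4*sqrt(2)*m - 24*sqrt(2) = (m - 6)*(m + 4*sqrt(2))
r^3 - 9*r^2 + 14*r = r*(r - 7)*(r - 2)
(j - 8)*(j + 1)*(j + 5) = j^3 - 2*j^2 - 43*j - 40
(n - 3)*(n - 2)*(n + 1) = n^3 - 4*n^2 + n + 6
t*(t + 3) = t^2 + 3*t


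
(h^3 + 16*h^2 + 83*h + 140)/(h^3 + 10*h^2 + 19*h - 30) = (h^2 + 11*h + 28)/(h^2 + 5*h - 6)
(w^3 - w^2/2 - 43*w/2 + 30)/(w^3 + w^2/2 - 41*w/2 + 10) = (2*w - 3)/(2*w - 1)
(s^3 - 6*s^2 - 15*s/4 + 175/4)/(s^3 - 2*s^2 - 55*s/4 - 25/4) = (2*s - 7)/(2*s + 1)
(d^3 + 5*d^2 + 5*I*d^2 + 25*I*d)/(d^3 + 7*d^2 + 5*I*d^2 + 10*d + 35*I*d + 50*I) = d/(d + 2)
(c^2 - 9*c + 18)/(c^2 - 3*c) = (c - 6)/c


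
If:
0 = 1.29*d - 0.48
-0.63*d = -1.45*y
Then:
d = 0.37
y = 0.16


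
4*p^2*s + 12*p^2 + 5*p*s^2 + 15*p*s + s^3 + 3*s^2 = (p + s)*(4*p + s)*(s + 3)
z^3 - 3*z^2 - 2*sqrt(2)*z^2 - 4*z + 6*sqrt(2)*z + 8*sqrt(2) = (z - 4)*(z + 1)*(z - 2*sqrt(2))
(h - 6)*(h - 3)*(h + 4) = h^3 - 5*h^2 - 18*h + 72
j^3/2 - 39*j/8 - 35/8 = (j/2 + 1/2)*(j - 7/2)*(j + 5/2)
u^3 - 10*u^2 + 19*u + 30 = (u - 6)*(u - 5)*(u + 1)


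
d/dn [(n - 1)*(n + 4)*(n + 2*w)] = 3*n^2 + 4*n*w + 6*n + 6*w - 4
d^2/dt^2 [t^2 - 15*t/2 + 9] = 2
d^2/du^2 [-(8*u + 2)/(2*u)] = -2/u^3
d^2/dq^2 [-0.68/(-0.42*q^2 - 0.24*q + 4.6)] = (-0.239904*q^2 - 0.137088*q + 0.68*(0.84*q + 0.24)*(1.68*q + 0.48) + 2.62752)/(0.42*q^2 + 0.24*q - 4.6)^3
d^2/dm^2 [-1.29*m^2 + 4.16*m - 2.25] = -2.58000000000000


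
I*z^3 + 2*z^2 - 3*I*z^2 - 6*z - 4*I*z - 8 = (z - 4)*(z - 2*I)*(I*z + I)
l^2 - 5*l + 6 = (l - 3)*(l - 2)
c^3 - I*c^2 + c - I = (c - I)^2*(c + I)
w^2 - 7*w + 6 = (w - 6)*(w - 1)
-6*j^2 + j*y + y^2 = (-2*j + y)*(3*j + y)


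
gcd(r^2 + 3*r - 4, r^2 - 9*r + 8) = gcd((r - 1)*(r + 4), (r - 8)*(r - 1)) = r - 1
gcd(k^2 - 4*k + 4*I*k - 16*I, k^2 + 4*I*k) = k + 4*I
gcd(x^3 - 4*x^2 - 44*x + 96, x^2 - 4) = x - 2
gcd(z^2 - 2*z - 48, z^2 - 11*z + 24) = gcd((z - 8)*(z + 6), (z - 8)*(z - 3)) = z - 8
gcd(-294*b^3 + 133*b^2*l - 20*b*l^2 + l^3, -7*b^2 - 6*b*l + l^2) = 7*b - l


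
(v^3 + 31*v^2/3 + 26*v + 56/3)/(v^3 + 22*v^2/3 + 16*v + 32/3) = (v + 7)/(v + 4)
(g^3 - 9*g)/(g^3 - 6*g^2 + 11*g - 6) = g*(g + 3)/(g^2 - 3*g + 2)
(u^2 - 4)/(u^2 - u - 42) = (4 - u^2)/(-u^2 + u + 42)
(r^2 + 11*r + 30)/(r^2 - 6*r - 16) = (r^2 + 11*r + 30)/(r^2 - 6*r - 16)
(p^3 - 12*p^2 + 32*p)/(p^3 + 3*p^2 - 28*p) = (p - 8)/(p + 7)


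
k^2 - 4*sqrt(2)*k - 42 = (k - 7*sqrt(2))*(k + 3*sqrt(2))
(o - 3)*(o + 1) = o^2 - 2*o - 3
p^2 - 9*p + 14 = (p - 7)*(p - 2)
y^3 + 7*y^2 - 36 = (y - 2)*(y + 3)*(y + 6)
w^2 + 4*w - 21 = (w - 3)*(w + 7)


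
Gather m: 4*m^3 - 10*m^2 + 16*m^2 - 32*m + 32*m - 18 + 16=4*m^3 + 6*m^2 - 2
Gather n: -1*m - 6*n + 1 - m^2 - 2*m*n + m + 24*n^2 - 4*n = -m^2 + 24*n^2 + n*(-2*m - 10) + 1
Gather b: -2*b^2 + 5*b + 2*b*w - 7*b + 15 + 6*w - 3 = -2*b^2 + b*(2*w - 2) + 6*w + 12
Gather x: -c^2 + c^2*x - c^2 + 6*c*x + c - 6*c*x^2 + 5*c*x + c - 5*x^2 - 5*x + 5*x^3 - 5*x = -2*c^2 + 2*c + 5*x^3 + x^2*(-6*c - 5) + x*(c^2 + 11*c - 10)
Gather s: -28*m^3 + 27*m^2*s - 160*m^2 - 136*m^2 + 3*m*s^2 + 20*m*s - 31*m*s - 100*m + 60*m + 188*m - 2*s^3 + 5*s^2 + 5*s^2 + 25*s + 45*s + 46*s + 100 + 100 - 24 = -28*m^3 - 296*m^2 + 148*m - 2*s^3 + s^2*(3*m + 10) + s*(27*m^2 - 11*m + 116) + 176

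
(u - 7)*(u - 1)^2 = u^3 - 9*u^2 + 15*u - 7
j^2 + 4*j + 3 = (j + 1)*(j + 3)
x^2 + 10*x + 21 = (x + 3)*(x + 7)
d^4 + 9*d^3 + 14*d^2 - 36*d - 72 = (d - 2)*(d + 2)*(d + 3)*(d + 6)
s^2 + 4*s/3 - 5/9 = (s - 1/3)*(s + 5/3)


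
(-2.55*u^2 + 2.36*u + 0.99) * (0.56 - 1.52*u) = 3.876*u^3 - 5.0152*u^2 - 0.1832*u + 0.5544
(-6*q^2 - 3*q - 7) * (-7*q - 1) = 42*q^3 + 27*q^2 + 52*q + 7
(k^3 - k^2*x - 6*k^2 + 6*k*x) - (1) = k^3 - k^2*x - 6*k^2 + 6*k*x - 1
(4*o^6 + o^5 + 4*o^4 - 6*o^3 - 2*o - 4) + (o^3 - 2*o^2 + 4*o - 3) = 4*o^6 + o^5 + 4*o^4 - 5*o^3 - 2*o^2 + 2*o - 7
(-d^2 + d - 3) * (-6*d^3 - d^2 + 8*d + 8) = 6*d^5 - 5*d^4 + 9*d^3 + 3*d^2 - 16*d - 24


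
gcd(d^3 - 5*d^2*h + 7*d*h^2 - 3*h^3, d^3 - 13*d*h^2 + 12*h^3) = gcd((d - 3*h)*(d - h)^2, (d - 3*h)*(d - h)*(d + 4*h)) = d^2 - 4*d*h + 3*h^2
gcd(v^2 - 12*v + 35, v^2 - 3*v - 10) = v - 5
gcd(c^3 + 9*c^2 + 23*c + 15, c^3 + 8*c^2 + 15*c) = c^2 + 8*c + 15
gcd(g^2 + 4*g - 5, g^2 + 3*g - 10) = g + 5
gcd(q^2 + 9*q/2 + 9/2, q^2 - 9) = q + 3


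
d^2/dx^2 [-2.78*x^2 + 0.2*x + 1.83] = -5.56000000000000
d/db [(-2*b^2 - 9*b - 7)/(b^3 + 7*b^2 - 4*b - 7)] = (2*b^4 + 18*b^3 + 92*b^2 + 126*b + 35)/(b^6 + 14*b^5 + 41*b^4 - 70*b^3 - 82*b^2 + 56*b + 49)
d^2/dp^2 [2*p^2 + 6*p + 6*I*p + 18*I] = 4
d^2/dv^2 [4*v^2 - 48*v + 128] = 8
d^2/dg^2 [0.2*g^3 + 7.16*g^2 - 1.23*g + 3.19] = 1.2*g + 14.32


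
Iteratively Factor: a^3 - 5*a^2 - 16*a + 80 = (a + 4)*(a^2 - 9*a + 20) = (a - 4)*(a + 4)*(a - 5)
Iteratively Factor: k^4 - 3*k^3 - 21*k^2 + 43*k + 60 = (k - 5)*(k^3 + 2*k^2 - 11*k - 12) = (k - 5)*(k + 4)*(k^2 - 2*k - 3) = (k - 5)*(k + 1)*(k + 4)*(k - 3)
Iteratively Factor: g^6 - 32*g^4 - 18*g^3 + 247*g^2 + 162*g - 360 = (g - 1)*(g^5 + g^4 - 31*g^3 - 49*g^2 + 198*g + 360) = (g - 1)*(g + 3)*(g^4 - 2*g^3 - 25*g^2 + 26*g + 120) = (g - 1)*(g + 2)*(g + 3)*(g^3 - 4*g^2 - 17*g + 60) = (g - 1)*(g + 2)*(g + 3)*(g + 4)*(g^2 - 8*g + 15) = (g - 5)*(g - 1)*(g + 2)*(g + 3)*(g + 4)*(g - 3)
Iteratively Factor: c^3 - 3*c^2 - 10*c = (c - 5)*(c^2 + 2*c) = (c - 5)*(c + 2)*(c)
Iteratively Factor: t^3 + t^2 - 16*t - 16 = (t - 4)*(t^2 + 5*t + 4) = (t - 4)*(t + 4)*(t + 1)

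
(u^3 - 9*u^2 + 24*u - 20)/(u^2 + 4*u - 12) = (u^2 - 7*u + 10)/(u + 6)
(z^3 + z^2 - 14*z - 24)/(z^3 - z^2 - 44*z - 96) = (z^2 - 2*z - 8)/(z^2 - 4*z - 32)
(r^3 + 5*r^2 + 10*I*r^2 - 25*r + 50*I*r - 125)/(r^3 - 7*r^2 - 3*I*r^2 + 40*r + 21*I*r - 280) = (r^2 + 5*r*(1 + I) + 25*I)/(r^2 - r*(7 + 8*I) + 56*I)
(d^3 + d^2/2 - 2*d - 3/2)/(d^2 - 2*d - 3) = (2*d^2 - d - 3)/(2*(d - 3))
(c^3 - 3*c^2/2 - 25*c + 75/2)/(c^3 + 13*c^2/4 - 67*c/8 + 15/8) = 4*(c - 5)/(4*c - 1)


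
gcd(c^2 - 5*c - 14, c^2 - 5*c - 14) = c^2 - 5*c - 14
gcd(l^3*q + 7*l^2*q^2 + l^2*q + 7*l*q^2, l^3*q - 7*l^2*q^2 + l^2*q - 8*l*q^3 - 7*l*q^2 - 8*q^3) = l*q + q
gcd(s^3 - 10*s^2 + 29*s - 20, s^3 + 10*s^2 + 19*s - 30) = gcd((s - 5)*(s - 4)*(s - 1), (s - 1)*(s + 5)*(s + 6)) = s - 1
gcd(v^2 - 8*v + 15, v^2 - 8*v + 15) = v^2 - 8*v + 15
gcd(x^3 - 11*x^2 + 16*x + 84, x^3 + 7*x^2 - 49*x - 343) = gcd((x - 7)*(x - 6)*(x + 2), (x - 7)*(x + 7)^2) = x - 7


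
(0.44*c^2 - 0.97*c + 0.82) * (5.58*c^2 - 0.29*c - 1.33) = 2.4552*c^4 - 5.5402*c^3 + 4.2717*c^2 + 1.0523*c - 1.0906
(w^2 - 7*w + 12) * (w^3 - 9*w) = w^5 - 7*w^4 + 3*w^3 + 63*w^2 - 108*w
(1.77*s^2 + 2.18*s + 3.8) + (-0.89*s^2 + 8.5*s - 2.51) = 0.88*s^2 + 10.68*s + 1.29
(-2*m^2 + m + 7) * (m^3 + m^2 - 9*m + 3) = -2*m^5 - m^4 + 26*m^3 - 8*m^2 - 60*m + 21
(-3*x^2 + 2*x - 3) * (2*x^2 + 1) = -6*x^4 + 4*x^3 - 9*x^2 + 2*x - 3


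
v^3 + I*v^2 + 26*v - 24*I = (v - 4*I)*(v - I)*(v + 6*I)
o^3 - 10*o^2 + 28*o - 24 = (o - 6)*(o - 2)^2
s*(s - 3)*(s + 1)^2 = s^4 - s^3 - 5*s^2 - 3*s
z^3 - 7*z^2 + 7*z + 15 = (z - 5)*(z - 3)*(z + 1)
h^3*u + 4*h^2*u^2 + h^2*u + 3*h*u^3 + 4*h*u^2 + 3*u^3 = (h + u)*(h + 3*u)*(h*u + u)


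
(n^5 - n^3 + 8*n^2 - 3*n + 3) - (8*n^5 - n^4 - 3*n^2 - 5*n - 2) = -7*n^5 + n^4 - n^3 + 11*n^2 + 2*n + 5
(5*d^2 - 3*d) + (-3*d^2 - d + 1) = 2*d^2 - 4*d + 1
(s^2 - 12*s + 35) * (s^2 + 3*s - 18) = s^4 - 9*s^3 - 19*s^2 + 321*s - 630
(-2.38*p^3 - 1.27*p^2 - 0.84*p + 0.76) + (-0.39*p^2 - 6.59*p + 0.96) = -2.38*p^3 - 1.66*p^2 - 7.43*p + 1.72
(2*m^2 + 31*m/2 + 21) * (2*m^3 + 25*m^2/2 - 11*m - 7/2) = 4*m^5 + 56*m^4 + 855*m^3/4 + 85*m^2 - 1141*m/4 - 147/2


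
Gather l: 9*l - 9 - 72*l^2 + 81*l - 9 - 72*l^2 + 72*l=-144*l^2 + 162*l - 18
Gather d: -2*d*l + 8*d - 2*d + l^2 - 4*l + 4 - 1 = d*(6 - 2*l) + l^2 - 4*l + 3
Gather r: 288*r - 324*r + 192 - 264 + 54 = -36*r - 18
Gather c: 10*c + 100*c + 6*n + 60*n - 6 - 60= 110*c + 66*n - 66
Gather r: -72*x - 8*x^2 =-8*x^2 - 72*x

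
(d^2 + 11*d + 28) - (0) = d^2 + 11*d + 28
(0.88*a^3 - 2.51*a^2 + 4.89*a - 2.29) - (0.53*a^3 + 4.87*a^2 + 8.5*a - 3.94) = 0.35*a^3 - 7.38*a^2 - 3.61*a + 1.65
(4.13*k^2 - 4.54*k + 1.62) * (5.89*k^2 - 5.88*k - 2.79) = 24.3257*k^4 - 51.025*k^3 + 24.7143*k^2 + 3.141*k - 4.5198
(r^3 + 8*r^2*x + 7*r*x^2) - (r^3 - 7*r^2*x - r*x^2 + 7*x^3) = 15*r^2*x + 8*r*x^2 - 7*x^3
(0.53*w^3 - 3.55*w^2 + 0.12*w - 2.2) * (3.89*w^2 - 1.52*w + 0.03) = 2.0617*w^5 - 14.6151*w^4 + 5.8787*w^3 - 8.8469*w^2 + 3.3476*w - 0.066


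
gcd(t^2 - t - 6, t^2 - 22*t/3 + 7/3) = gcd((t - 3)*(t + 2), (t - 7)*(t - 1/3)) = 1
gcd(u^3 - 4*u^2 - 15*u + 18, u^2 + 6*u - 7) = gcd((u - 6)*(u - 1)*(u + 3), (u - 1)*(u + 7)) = u - 1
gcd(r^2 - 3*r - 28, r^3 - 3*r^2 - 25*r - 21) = r - 7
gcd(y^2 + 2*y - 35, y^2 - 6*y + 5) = y - 5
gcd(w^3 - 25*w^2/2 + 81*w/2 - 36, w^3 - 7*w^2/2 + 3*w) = w - 3/2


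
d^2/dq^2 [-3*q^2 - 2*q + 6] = -6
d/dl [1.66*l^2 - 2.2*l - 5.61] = 3.32*l - 2.2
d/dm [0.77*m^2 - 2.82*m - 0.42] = 1.54*m - 2.82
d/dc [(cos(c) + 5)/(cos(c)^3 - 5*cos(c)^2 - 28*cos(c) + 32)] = (-97*cos(c)/2 + 5*cos(2*c) + cos(3*c)/2 - 167)*sin(c)/(cos(c)^3 - 5*cos(c)^2 - 28*cos(c) + 32)^2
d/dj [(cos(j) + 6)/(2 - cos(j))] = -8*sin(j)/(cos(j) - 2)^2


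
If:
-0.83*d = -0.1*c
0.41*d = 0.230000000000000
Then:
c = 4.66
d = 0.56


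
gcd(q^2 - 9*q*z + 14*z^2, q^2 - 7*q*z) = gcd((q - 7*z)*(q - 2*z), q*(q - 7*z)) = -q + 7*z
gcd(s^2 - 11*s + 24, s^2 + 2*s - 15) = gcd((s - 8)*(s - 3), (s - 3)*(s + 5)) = s - 3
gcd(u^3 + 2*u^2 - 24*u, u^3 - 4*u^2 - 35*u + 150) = u + 6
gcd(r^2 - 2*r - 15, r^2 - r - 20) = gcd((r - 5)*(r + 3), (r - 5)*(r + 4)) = r - 5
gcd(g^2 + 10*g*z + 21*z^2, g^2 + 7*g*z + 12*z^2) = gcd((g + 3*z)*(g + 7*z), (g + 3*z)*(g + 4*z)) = g + 3*z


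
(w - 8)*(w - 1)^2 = w^3 - 10*w^2 + 17*w - 8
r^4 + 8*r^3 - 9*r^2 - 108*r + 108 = (r - 3)*(r - 1)*(r + 6)^2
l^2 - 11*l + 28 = (l - 7)*(l - 4)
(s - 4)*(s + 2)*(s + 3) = s^3 + s^2 - 14*s - 24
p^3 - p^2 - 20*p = p*(p - 5)*(p + 4)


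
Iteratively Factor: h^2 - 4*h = (h)*(h - 4)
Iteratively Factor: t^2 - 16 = (t - 4)*(t + 4)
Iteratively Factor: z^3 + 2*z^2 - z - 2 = (z + 1)*(z^2 + z - 2) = (z + 1)*(z + 2)*(z - 1)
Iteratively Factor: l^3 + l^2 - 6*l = (l - 2)*(l^2 + 3*l) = l*(l - 2)*(l + 3)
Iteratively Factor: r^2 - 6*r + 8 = (r - 2)*(r - 4)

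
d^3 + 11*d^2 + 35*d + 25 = (d + 1)*(d + 5)^2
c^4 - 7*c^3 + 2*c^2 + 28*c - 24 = (c - 6)*(c - 2)*(c - 1)*(c + 2)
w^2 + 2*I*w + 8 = (w - 2*I)*(w + 4*I)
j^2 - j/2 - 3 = (j - 2)*(j + 3/2)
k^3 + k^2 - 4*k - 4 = (k - 2)*(k + 1)*(k + 2)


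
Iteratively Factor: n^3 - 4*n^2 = (n)*(n^2 - 4*n) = n*(n - 4)*(n)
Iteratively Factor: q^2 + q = (q)*(q + 1)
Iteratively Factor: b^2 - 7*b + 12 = (b - 3)*(b - 4)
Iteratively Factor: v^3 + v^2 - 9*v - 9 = (v - 3)*(v^2 + 4*v + 3) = (v - 3)*(v + 3)*(v + 1)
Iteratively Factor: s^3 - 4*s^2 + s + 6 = (s + 1)*(s^2 - 5*s + 6) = (s - 2)*(s + 1)*(s - 3)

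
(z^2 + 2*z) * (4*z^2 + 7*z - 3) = 4*z^4 + 15*z^3 + 11*z^2 - 6*z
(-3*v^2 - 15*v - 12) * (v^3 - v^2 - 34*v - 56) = -3*v^5 - 12*v^4 + 105*v^3 + 690*v^2 + 1248*v + 672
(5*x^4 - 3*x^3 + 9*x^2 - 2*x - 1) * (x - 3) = 5*x^5 - 18*x^4 + 18*x^3 - 29*x^2 + 5*x + 3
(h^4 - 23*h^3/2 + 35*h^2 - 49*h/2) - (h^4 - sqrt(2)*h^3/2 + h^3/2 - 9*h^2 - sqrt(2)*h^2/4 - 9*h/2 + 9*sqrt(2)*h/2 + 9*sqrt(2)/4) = -12*h^3 + sqrt(2)*h^3/2 + sqrt(2)*h^2/4 + 44*h^2 - 20*h - 9*sqrt(2)*h/2 - 9*sqrt(2)/4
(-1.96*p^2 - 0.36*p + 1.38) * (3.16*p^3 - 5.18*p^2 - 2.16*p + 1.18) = -6.1936*p^5 + 9.0152*p^4 + 10.4592*p^3 - 8.6836*p^2 - 3.4056*p + 1.6284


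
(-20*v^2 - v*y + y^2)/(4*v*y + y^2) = (-5*v + y)/y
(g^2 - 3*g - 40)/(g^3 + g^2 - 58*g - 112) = (g + 5)/(g^2 + 9*g + 14)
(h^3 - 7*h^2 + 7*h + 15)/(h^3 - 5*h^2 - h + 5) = (h - 3)/(h - 1)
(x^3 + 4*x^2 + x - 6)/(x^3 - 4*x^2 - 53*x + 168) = (x^3 + 4*x^2 + x - 6)/(x^3 - 4*x^2 - 53*x + 168)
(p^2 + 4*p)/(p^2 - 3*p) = (p + 4)/(p - 3)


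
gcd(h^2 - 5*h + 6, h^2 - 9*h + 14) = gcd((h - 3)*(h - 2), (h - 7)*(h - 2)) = h - 2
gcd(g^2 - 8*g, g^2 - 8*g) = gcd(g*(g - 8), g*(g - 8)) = g^2 - 8*g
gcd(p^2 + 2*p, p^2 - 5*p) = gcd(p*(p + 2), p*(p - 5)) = p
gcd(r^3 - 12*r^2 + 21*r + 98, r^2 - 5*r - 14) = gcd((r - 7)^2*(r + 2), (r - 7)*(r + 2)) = r^2 - 5*r - 14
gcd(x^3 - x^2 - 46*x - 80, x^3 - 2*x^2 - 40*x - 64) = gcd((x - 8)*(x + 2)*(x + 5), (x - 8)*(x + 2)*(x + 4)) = x^2 - 6*x - 16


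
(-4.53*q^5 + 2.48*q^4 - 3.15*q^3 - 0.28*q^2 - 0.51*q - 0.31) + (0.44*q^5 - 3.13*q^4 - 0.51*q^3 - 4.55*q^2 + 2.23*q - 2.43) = -4.09*q^5 - 0.65*q^4 - 3.66*q^3 - 4.83*q^2 + 1.72*q - 2.74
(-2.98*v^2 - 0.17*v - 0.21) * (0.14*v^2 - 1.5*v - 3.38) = -0.4172*v^4 + 4.4462*v^3 + 10.298*v^2 + 0.8896*v + 0.7098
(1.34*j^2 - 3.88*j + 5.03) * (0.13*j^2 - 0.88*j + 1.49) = 0.1742*j^4 - 1.6836*j^3 + 6.0649*j^2 - 10.2076*j + 7.4947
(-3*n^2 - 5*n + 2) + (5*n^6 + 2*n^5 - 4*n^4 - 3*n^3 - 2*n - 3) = 5*n^6 + 2*n^5 - 4*n^4 - 3*n^3 - 3*n^2 - 7*n - 1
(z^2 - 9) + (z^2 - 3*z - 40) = 2*z^2 - 3*z - 49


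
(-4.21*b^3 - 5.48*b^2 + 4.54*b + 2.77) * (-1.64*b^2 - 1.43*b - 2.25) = 6.9044*b^5 + 15.0075*b^4 + 9.8633*b^3 + 1.295*b^2 - 14.1761*b - 6.2325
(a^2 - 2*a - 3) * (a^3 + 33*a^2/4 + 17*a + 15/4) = a^5 + 25*a^4/4 - 5*a^3/2 - 55*a^2 - 117*a/2 - 45/4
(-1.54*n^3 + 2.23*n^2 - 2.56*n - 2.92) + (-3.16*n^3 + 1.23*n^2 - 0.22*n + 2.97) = -4.7*n^3 + 3.46*n^2 - 2.78*n + 0.0500000000000003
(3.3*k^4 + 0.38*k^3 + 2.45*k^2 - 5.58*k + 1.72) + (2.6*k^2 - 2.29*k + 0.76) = 3.3*k^4 + 0.38*k^3 + 5.05*k^2 - 7.87*k + 2.48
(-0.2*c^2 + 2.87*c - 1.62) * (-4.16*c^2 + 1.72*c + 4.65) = 0.832*c^4 - 12.2832*c^3 + 10.7456*c^2 + 10.5591*c - 7.533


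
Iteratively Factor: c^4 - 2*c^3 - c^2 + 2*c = (c - 2)*(c^3 - c) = c*(c - 2)*(c^2 - 1) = c*(c - 2)*(c + 1)*(c - 1)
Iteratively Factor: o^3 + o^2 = (o)*(o^2 + o) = o*(o + 1)*(o)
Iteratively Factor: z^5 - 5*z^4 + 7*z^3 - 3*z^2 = (z - 1)*(z^4 - 4*z^3 + 3*z^2) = z*(z - 1)*(z^3 - 4*z^2 + 3*z) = z*(z - 3)*(z - 1)*(z^2 - z) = z^2*(z - 3)*(z - 1)*(z - 1)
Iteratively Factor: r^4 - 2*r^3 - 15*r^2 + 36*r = (r)*(r^3 - 2*r^2 - 15*r + 36) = r*(r - 3)*(r^2 + r - 12) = r*(r - 3)^2*(r + 4)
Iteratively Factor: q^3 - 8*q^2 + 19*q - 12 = (q - 3)*(q^2 - 5*q + 4) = (q - 4)*(q - 3)*(q - 1)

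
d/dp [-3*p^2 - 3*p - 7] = -6*p - 3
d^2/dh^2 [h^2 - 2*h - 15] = 2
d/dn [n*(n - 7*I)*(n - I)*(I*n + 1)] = 4*I*n^3 + 27*n^2 - 30*I*n - 7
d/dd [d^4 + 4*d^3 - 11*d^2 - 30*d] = 4*d^3 + 12*d^2 - 22*d - 30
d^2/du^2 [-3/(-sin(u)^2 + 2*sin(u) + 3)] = (18*sin(u) + 12*cos(u)^2 - 54)*cos(u)^2/(-sin(u)^2 + 2*sin(u) + 3)^3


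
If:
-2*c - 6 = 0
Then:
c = -3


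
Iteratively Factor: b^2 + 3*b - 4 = (b - 1)*(b + 4)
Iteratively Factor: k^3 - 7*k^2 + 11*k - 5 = (k - 1)*(k^2 - 6*k + 5) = (k - 5)*(k - 1)*(k - 1)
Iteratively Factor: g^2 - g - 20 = (g + 4)*(g - 5)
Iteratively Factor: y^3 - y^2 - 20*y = (y - 5)*(y^2 + 4*y) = (y - 5)*(y + 4)*(y)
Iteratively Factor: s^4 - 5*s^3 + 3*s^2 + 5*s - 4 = (s - 1)*(s^3 - 4*s^2 - s + 4) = (s - 1)^2*(s^2 - 3*s - 4) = (s - 1)^2*(s + 1)*(s - 4)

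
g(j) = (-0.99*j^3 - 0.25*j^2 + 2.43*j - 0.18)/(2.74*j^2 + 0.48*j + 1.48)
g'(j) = (-5.48*j - 0.48)*(-0.99*j^3 - 0.25*j^2 + 2.43*j - 0.18)/(2.74*j^2 + 0.48*j + 1.48)^2 + (-2.97*j^2 - 0.5*j + 2.43)/(2.74*j^2 + 0.48*j + 1.48) = (-2.7126*j^4 - 0.9504*j^3 - 11.1738*j^2 + 0.2464*j + 3.6828)/(7.5076*j^4 + 2.6304*j^3 + 8.3408*j^2 + 1.4208*j + 2.1904)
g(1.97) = -0.30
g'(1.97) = -0.51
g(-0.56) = -0.70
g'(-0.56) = -0.01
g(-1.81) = 0.05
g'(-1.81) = -0.62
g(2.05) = -0.34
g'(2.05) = -0.51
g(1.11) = 0.16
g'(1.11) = -0.52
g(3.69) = -1.09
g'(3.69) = -0.42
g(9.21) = -3.24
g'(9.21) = -0.37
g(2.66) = -0.64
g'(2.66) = -0.47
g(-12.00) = 4.22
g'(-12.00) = -0.37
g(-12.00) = 4.22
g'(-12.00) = -0.37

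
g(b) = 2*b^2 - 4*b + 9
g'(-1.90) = -11.60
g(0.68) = 7.20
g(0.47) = 7.56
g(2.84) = 13.77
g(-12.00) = 345.00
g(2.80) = 13.48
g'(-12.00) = -52.00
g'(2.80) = 7.20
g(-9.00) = 207.00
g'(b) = 4*b - 4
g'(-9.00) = -40.00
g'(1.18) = 0.72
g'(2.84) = 7.36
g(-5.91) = 102.50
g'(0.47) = -2.12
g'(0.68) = -1.28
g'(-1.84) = -11.36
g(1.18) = 7.06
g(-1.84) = 23.13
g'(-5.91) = -27.64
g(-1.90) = 23.82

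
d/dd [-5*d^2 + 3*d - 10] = 3 - 10*d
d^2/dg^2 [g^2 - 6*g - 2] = 2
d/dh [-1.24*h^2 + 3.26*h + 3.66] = 3.26 - 2.48*h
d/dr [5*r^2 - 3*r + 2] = 10*r - 3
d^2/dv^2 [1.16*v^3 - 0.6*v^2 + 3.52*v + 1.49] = 6.96*v - 1.2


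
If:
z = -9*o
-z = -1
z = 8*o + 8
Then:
No Solution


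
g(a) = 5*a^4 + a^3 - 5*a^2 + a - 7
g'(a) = 20*a^3 + 3*a^2 - 10*a + 1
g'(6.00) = 4369.00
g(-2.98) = 313.46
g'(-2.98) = -471.83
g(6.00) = 6515.00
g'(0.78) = 4.52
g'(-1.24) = -20.12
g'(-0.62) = 3.59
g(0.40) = -7.21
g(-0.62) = -9.04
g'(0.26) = -1.05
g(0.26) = -7.04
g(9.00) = 33131.00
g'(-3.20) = -591.64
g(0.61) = -7.33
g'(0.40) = -1.24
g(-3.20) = 430.12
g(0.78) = -6.94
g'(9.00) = 14734.00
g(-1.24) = -6.01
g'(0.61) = 0.56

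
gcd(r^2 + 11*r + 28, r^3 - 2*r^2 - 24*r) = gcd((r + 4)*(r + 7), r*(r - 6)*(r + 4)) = r + 4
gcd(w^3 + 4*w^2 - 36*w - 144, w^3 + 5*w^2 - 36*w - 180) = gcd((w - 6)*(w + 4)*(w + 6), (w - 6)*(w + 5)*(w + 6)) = w^2 - 36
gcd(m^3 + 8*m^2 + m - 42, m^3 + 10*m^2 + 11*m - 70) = m^2 + 5*m - 14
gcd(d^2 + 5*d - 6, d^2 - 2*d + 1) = d - 1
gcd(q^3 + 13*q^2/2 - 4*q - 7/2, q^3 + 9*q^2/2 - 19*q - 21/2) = q^2 + 15*q/2 + 7/2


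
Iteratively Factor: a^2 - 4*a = (a)*(a - 4)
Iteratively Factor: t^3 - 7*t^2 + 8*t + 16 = (t - 4)*(t^2 - 3*t - 4) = (t - 4)^2*(t + 1)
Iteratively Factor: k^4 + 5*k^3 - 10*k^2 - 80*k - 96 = (k - 4)*(k^3 + 9*k^2 + 26*k + 24) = (k - 4)*(k + 2)*(k^2 + 7*k + 12) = (k - 4)*(k + 2)*(k + 3)*(k + 4)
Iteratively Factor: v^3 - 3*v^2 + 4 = (v + 1)*(v^2 - 4*v + 4) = (v - 2)*(v + 1)*(v - 2)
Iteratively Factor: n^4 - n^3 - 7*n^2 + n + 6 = (n + 2)*(n^3 - 3*n^2 - n + 3) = (n - 1)*(n + 2)*(n^2 - 2*n - 3) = (n - 3)*(n - 1)*(n + 2)*(n + 1)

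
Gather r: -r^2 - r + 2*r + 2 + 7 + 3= -r^2 + r + 12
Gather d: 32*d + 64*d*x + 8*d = d*(64*x + 40)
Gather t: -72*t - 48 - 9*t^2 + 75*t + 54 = -9*t^2 + 3*t + 6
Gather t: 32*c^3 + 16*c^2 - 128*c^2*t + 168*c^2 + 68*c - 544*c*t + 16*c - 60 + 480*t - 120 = 32*c^3 + 184*c^2 + 84*c + t*(-128*c^2 - 544*c + 480) - 180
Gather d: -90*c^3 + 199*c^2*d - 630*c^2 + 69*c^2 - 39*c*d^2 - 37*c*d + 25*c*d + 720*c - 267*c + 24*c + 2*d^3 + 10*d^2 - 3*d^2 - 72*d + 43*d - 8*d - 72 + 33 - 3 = -90*c^3 - 561*c^2 + 477*c + 2*d^3 + d^2*(7 - 39*c) + d*(199*c^2 - 12*c - 37) - 42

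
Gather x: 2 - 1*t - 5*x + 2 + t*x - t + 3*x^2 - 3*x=-2*t + 3*x^2 + x*(t - 8) + 4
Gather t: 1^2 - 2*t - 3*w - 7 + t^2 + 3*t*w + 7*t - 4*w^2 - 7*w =t^2 + t*(3*w + 5) - 4*w^2 - 10*w - 6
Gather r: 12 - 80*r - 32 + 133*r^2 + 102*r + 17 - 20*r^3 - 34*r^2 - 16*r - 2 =-20*r^3 + 99*r^2 + 6*r - 5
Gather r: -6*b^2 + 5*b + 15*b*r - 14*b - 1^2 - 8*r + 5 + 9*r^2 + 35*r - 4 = -6*b^2 - 9*b + 9*r^2 + r*(15*b + 27)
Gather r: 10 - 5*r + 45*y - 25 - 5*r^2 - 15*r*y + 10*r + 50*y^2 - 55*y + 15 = -5*r^2 + r*(5 - 15*y) + 50*y^2 - 10*y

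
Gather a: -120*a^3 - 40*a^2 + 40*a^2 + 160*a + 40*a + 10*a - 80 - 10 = -120*a^3 + 210*a - 90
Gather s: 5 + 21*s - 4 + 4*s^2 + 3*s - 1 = 4*s^2 + 24*s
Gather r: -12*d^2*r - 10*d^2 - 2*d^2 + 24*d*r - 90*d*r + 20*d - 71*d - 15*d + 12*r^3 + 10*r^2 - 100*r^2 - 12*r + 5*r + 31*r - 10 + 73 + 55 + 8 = -12*d^2 - 66*d + 12*r^3 - 90*r^2 + r*(-12*d^2 - 66*d + 24) + 126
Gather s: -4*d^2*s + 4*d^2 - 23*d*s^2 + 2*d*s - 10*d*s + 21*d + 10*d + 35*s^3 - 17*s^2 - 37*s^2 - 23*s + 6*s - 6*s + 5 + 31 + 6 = 4*d^2 + 31*d + 35*s^3 + s^2*(-23*d - 54) + s*(-4*d^2 - 8*d - 23) + 42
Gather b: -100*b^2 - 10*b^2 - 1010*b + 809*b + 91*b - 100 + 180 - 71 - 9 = -110*b^2 - 110*b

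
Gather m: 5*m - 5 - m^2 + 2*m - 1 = -m^2 + 7*m - 6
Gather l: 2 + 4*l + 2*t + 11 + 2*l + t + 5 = 6*l + 3*t + 18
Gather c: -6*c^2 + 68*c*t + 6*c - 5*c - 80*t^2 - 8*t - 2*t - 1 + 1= -6*c^2 + c*(68*t + 1) - 80*t^2 - 10*t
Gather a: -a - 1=-a - 1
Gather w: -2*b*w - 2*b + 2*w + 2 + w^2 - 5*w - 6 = -2*b + w^2 + w*(-2*b - 3) - 4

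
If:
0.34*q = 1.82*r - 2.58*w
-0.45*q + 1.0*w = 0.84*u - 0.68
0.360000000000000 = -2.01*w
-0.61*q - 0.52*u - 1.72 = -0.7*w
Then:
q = -6.50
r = -1.47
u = 4.08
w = -0.18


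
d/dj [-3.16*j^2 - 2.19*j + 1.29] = -6.32*j - 2.19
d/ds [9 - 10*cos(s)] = 10*sin(s)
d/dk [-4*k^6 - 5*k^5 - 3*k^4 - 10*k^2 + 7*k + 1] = -24*k^5 - 25*k^4 - 12*k^3 - 20*k + 7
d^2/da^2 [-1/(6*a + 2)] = -9/(3*a + 1)^3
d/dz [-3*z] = -3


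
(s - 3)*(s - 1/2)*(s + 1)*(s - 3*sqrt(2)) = s^4 - 3*sqrt(2)*s^3 - 5*s^3/2 - 2*s^2 + 15*sqrt(2)*s^2/2 + 3*s/2 + 6*sqrt(2)*s - 9*sqrt(2)/2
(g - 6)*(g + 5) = g^2 - g - 30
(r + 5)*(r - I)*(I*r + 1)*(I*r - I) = -r^4 - 4*r^3 + 2*I*r^3 + 6*r^2 + 8*I*r^2 + 4*r - 10*I*r - 5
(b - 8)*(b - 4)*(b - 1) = b^3 - 13*b^2 + 44*b - 32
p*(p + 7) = p^2 + 7*p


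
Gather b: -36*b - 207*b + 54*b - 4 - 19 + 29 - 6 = -189*b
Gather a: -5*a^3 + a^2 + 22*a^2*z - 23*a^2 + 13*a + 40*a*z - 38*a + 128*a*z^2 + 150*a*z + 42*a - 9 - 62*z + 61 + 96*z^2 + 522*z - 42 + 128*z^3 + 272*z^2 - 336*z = -5*a^3 + a^2*(22*z - 22) + a*(128*z^2 + 190*z + 17) + 128*z^3 + 368*z^2 + 124*z + 10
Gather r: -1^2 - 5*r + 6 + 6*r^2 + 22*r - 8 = 6*r^2 + 17*r - 3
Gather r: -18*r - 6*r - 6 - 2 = -24*r - 8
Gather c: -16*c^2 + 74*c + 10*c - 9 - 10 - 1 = -16*c^2 + 84*c - 20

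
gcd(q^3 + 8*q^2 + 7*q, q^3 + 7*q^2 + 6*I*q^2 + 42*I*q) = q^2 + 7*q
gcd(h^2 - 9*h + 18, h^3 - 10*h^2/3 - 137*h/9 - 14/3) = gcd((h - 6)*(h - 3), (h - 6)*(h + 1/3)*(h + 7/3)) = h - 6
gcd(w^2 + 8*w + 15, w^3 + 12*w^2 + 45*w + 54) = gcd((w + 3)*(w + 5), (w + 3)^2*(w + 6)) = w + 3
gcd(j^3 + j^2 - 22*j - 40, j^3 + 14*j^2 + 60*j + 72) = j + 2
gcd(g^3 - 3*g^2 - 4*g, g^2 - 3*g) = g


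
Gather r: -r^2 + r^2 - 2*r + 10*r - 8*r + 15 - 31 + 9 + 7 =0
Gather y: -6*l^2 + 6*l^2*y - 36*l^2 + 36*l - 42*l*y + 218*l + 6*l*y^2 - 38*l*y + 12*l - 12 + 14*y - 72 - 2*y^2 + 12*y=-42*l^2 + 266*l + y^2*(6*l - 2) + y*(6*l^2 - 80*l + 26) - 84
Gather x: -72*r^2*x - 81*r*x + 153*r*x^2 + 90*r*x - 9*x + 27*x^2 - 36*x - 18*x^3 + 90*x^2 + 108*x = -18*x^3 + x^2*(153*r + 117) + x*(-72*r^2 + 9*r + 63)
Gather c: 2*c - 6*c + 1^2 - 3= -4*c - 2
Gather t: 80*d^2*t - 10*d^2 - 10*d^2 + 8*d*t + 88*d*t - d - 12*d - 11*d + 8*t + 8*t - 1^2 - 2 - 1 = -20*d^2 - 24*d + t*(80*d^2 + 96*d + 16) - 4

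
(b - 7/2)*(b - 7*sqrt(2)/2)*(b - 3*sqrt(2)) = b^3 - 13*sqrt(2)*b^2/2 - 7*b^2/2 + 21*b + 91*sqrt(2)*b/4 - 147/2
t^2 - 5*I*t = t*(t - 5*I)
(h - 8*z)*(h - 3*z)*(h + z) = h^3 - 10*h^2*z + 13*h*z^2 + 24*z^3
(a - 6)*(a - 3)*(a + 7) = a^3 - 2*a^2 - 45*a + 126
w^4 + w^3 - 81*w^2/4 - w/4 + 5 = (w - 4)*(w - 1/2)*(w + 1/2)*(w + 5)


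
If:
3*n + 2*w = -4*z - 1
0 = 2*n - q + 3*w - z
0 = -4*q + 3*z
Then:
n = -31*z/10 - 3/5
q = 3*z/4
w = 53*z/20 + 2/5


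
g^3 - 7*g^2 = g^2*(g - 7)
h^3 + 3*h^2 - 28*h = h*(h - 4)*(h + 7)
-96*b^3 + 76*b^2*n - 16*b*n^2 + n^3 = (-8*b + n)*(-6*b + n)*(-2*b + n)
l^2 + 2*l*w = l*(l + 2*w)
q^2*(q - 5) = q^3 - 5*q^2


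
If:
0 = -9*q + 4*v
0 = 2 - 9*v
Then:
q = 8/81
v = 2/9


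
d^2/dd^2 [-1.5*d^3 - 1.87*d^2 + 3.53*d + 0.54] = -9.0*d - 3.74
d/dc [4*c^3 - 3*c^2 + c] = 12*c^2 - 6*c + 1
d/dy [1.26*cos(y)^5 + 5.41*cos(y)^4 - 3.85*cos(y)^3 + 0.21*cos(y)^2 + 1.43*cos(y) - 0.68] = (-6.3*cos(y)^4 - 21.64*cos(y)^3 + 11.55*cos(y)^2 - 0.42*cos(y) - 1.43)*sin(y)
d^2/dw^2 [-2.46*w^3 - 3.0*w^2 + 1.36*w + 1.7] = -14.76*w - 6.0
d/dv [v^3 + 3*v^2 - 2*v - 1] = 3*v^2 + 6*v - 2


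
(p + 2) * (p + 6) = p^2 + 8*p + 12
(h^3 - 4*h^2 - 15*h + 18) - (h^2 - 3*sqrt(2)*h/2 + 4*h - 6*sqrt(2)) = h^3 - 5*h^2 - 19*h + 3*sqrt(2)*h/2 + 6*sqrt(2) + 18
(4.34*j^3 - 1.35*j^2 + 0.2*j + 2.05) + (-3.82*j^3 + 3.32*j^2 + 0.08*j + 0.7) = 0.52*j^3 + 1.97*j^2 + 0.28*j + 2.75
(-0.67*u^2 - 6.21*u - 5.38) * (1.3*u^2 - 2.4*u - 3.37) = -0.871*u^4 - 6.465*u^3 + 10.1679*u^2 + 33.8397*u + 18.1306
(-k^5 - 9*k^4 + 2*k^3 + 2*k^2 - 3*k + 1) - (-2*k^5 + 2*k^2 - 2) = k^5 - 9*k^4 + 2*k^3 - 3*k + 3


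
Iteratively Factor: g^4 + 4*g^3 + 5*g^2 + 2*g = (g + 1)*(g^3 + 3*g^2 + 2*g) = (g + 1)*(g + 2)*(g^2 + g) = g*(g + 1)*(g + 2)*(g + 1)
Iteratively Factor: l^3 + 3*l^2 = (l)*(l^2 + 3*l) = l^2*(l + 3)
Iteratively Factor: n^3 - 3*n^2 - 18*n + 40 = (n - 2)*(n^2 - n - 20) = (n - 2)*(n + 4)*(n - 5)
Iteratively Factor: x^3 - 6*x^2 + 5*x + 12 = (x - 3)*(x^2 - 3*x - 4) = (x - 3)*(x + 1)*(x - 4)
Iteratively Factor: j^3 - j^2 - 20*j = (j - 5)*(j^2 + 4*j) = (j - 5)*(j + 4)*(j)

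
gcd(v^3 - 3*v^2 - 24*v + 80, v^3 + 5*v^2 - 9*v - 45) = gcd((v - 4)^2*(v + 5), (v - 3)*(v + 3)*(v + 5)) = v + 5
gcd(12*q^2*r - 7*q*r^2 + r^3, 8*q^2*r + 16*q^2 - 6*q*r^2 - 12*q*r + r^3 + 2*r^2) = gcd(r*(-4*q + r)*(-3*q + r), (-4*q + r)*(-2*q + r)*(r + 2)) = 4*q - r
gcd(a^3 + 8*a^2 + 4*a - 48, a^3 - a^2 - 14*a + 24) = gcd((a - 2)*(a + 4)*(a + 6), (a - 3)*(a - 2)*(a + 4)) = a^2 + 2*a - 8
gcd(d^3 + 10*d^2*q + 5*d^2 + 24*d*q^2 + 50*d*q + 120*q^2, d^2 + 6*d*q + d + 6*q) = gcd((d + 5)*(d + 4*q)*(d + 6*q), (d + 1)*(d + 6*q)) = d + 6*q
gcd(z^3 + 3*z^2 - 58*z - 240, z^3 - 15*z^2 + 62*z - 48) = z - 8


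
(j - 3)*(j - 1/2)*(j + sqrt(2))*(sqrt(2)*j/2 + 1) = sqrt(2)*j^4/2 - 7*sqrt(2)*j^3/4 + 2*j^3 - 7*j^2 + 7*sqrt(2)*j^2/4 - 7*sqrt(2)*j/2 + 3*j + 3*sqrt(2)/2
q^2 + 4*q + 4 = (q + 2)^2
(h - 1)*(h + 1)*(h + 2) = h^3 + 2*h^2 - h - 2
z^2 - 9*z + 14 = (z - 7)*(z - 2)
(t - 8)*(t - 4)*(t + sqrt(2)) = t^3 - 12*t^2 + sqrt(2)*t^2 - 12*sqrt(2)*t + 32*t + 32*sqrt(2)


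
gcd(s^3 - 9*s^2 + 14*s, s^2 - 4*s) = s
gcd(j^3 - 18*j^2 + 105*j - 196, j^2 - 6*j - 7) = j - 7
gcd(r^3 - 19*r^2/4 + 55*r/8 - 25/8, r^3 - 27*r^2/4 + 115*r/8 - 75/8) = r^2 - 15*r/4 + 25/8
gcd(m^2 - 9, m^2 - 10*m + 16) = 1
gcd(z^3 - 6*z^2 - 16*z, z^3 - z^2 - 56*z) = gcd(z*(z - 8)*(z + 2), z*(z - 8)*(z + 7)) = z^2 - 8*z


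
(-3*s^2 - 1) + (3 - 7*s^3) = -7*s^3 - 3*s^2 + 2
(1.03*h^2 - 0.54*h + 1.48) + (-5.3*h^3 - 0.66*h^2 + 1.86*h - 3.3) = -5.3*h^3 + 0.37*h^2 + 1.32*h - 1.82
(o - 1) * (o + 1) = o^2 - 1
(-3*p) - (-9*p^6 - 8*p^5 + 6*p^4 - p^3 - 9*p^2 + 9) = 9*p^6 + 8*p^5 - 6*p^4 + p^3 + 9*p^2 - 3*p - 9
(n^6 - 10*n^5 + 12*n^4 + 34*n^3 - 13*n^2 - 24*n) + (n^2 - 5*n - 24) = n^6 - 10*n^5 + 12*n^4 + 34*n^3 - 12*n^2 - 29*n - 24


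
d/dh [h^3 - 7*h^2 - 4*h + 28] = 3*h^2 - 14*h - 4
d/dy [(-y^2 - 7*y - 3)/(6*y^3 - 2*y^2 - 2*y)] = 3*(y^4 + 14*y^3 + 7*y^2 - 2*y - 1)/(2*y^2*(9*y^4 - 6*y^3 - 5*y^2 + 2*y + 1))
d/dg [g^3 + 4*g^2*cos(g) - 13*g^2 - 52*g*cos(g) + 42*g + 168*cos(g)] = -4*g^2*sin(g) + 3*g^2 + 52*g*sin(g) + 8*g*cos(g) - 26*g - 168*sin(g) - 52*cos(g) + 42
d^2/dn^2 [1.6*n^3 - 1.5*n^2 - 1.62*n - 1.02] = 9.6*n - 3.0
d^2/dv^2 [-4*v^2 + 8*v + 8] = -8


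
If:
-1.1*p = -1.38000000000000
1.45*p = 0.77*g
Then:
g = 2.36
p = 1.25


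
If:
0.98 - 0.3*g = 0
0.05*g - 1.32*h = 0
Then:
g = 3.27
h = 0.12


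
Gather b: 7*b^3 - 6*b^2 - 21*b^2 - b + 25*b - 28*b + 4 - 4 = 7*b^3 - 27*b^2 - 4*b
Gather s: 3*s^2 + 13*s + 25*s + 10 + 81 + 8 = 3*s^2 + 38*s + 99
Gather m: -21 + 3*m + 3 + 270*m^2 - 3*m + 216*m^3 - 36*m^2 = 216*m^3 + 234*m^2 - 18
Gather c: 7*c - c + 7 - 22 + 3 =6*c - 12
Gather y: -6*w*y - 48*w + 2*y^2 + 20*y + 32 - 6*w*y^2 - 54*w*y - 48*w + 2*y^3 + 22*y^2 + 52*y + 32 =-96*w + 2*y^3 + y^2*(24 - 6*w) + y*(72 - 60*w) + 64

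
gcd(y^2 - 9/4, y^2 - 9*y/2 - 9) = y + 3/2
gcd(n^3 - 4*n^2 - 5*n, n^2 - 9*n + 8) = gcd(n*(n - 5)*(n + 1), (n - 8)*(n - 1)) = 1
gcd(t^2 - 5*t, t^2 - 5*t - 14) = 1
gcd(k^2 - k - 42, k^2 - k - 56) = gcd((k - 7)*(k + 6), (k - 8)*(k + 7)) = 1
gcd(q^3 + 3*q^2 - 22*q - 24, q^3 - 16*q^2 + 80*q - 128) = q - 4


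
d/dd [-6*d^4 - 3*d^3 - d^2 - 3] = d*(-24*d^2 - 9*d - 2)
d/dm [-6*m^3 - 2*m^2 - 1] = 2*m*(-9*m - 2)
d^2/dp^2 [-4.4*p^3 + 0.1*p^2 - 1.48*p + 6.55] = 0.2 - 26.4*p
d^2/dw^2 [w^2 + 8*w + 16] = 2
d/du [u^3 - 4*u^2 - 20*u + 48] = 3*u^2 - 8*u - 20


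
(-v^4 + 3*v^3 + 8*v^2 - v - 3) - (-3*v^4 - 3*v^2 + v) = 2*v^4 + 3*v^3 + 11*v^2 - 2*v - 3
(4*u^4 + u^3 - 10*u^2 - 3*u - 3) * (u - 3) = 4*u^5 - 11*u^4 - 13*u^3 + 27*u^2 + 6*u + 9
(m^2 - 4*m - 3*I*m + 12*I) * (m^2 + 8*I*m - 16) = m^4 - 4*m^3 + 5*I*m^3 + 8*m^2 - 20*I*m^2 - 32*m + 48*I*m - 192*I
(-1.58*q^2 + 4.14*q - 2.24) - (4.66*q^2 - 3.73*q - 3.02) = -6.24*q^2 + 7.87*q + 0.78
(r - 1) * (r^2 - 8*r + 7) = r^3 - 9*r^2 + 15*r - 7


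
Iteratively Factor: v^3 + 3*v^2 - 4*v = (v - 1)*(v^2 + 4*v) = v*(v - 1)*(v + 4)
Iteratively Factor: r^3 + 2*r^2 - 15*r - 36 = (r - 4)*(r^2 + 6*r + 9) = (r - 4)*(r + 3)*(r + 3)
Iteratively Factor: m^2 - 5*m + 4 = (m - 1)*(m - 4)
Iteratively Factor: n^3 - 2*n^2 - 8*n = (n)*(n^2 - 2*n - 8) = n*(n + 2)*(n - 4)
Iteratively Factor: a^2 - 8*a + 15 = (a - 3)*(a - 5)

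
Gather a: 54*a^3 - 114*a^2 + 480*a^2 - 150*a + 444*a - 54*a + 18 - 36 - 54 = 54*a^3 + 366*a^2 + 240*a - 72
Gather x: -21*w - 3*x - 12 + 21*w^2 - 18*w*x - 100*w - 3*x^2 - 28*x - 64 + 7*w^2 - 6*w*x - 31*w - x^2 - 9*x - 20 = 28*w^2 - 152*w - 4*x^2 + x*(-24*w - 40) - 96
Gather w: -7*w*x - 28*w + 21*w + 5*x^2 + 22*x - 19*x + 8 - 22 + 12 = w*(-7*x - 7) + 5*x^2 + 3*x - 2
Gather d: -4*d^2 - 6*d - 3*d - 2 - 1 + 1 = -4*d^2 - 9*d - 2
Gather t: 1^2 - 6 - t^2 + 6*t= -t^2 + 6*t - 5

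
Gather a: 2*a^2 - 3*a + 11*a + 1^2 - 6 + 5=2*a^2 + 8*a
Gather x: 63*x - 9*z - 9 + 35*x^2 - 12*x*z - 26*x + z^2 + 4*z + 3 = 35*x^2 + x*(37 - 12*z) + z^2 - 5*z - 6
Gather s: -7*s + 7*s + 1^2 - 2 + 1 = 0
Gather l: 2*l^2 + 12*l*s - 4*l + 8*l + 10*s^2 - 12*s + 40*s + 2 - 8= 2*l^2 + l*(12*s + 4) + 10*s^2 + 28*s - 6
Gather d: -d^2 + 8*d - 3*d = -d^2 + 5*d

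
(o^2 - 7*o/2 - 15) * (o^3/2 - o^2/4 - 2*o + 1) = o^5/2 - 2*o^4 - 69*o^3/8 + 47*o^2/4 + 53*o/2 - 15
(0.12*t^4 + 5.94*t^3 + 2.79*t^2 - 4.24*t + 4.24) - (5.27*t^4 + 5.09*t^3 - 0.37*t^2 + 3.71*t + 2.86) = -5.15*t^4 + 0.850000000000001*t^3 + 3.16*t^2 - 7.95*t + 1.38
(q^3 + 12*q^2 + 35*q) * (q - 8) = q^4 + 4*q^3 - 61*q^2 - 280*q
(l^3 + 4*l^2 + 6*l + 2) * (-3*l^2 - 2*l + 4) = -3*l^5 - 14*l^4 - 22*l^3 - 2*l^2 + 20*l + 8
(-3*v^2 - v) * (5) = -15*v^2 - 5*v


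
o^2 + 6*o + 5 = (o + 1)*(o + 5)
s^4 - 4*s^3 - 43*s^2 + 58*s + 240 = (s - 8)*(s - 3)*(s + 2)*(s + 5)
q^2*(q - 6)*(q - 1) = q^4 - 7*q^3 + 6*q^2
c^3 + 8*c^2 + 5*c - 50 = (c - 2)*(c + 5)^2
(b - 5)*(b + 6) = b^2 + b - 30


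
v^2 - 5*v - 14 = (v - 7)*(v + 2)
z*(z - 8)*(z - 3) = z^3 - 11*z^2 + 24*z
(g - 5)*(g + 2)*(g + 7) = g^3 + 4*g^2 - 31*g - 70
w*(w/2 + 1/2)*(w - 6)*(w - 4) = w^4/2 - 9*w^3/2 + 7*w^2 + 12*w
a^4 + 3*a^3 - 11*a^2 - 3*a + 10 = (a - 2)*(a - 1)*(a + 1)*(a + 5)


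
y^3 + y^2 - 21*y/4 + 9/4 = (y - 3/2)*(y - 1/2)*(y + 3)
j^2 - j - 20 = (j - 5)*(j + 4)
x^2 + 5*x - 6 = (x - 1)*(x + 6)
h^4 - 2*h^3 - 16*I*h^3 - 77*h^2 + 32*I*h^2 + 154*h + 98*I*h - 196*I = (h - 2)*(h - 7*I)^2*(h - 2*I)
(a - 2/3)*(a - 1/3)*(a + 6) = a^3 + 5*a^2 - 52*a/9 + 4/3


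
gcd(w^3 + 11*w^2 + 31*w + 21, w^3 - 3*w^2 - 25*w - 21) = w^2 + 4*w + 3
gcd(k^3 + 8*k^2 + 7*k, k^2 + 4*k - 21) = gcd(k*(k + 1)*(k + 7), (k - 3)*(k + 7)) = k + 7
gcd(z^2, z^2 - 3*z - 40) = 1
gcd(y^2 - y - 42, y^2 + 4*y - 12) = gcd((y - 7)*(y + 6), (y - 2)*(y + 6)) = y + 6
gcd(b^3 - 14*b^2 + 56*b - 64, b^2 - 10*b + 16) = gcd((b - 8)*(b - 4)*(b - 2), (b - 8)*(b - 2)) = b^2 - 10*b + 16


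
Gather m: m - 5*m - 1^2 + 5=4 - 4*m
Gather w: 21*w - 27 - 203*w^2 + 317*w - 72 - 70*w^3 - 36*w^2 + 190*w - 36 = -70*w^3 - 239*w^2 + 528*w - 135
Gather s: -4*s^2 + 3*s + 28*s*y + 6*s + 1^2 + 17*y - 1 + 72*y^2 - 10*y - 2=-4*s^2 + s*(28*y + 9) + 72*y^2 + 7*y - 2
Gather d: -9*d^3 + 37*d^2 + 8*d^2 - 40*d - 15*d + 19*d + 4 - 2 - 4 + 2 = -9*d^3 + 45*d^2 - 36*d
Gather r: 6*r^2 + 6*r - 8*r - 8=6*r^2 - 2*r - 8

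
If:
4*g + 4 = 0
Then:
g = -1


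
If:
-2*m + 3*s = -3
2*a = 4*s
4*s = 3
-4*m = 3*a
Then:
No Solution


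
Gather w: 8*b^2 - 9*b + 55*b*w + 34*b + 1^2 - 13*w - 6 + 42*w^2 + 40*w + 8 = 8*b^2 + 25*b + 42*w^2 + w*(55*b + 27) + 3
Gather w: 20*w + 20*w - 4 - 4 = 40*w - 8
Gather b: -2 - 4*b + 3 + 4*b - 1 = 0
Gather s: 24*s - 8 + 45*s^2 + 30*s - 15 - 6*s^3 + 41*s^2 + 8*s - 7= -6*s^3 + 86*s^2 + 62*s - 30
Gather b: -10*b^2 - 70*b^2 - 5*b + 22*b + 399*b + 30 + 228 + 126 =-80*b^2 + 416*b + 384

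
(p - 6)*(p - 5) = p^2 - 11*p + 30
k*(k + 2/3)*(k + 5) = k^3 + 17*k^2/3 + 10*k/3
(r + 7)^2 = r^2 + 14*r + 49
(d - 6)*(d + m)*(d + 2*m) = d^3 + 3*d^2*m - 6*d^2 + 2*d*m^2 - 18*d*m - 12*m^2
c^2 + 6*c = c*(c + 6)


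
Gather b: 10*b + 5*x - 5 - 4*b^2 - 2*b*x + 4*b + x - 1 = -4*b^2 + b*(14 - 2*x) + 6*x - 6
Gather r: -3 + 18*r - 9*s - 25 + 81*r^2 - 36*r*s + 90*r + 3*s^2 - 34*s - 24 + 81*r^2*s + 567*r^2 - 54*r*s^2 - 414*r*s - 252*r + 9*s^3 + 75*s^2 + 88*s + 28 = r^2*(81*s + 648) + r*(-54*s^2 - 450*s - 144) + 9*s^3 + 78*s^2 + 45*s - 24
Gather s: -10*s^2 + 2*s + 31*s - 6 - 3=-10*s^2 + 33*s - 9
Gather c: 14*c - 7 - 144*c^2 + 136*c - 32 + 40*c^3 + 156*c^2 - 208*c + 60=40*c^3 + 12*c^2 - 58*c + 21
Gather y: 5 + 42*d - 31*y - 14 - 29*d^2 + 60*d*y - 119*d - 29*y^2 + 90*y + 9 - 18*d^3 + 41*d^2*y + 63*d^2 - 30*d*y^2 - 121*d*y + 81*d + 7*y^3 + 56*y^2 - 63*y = -18*d^3 + 34*d^2 + 4*d + 7*y^3 + y^2*(27 - 30*d) + y*(41*d^2 - 61*d - 4)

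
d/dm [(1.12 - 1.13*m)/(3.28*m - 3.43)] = (0.663543999999999*m - 0.693888999999999)/(3.28*m - 3.43)^3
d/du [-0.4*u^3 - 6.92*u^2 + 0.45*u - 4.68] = -1.2*u^2 - 13.84*u + 0.45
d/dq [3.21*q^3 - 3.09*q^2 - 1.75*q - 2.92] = 9.63*q^2 - 6.18*q - 1.75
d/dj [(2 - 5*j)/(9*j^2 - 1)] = (45*j^2 - 36*j + 5)/(81*j^4 - 18*j^2 + 1)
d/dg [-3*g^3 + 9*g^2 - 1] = 9*g*(2 - g)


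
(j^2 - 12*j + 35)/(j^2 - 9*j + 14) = (j - 5)/(j - 2)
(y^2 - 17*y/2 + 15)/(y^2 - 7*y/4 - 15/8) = 4*(y - 6)/(4*y + 3)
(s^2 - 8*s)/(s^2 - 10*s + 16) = s/(s - 2)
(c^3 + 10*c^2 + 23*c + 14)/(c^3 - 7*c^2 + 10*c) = (c^3 + 10*c^2 + 23*c + 14)/(c*(c^2 - 7*c + 10))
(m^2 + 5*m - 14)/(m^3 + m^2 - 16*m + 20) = (m + 7)/(m^2 + 3*m - 10)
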